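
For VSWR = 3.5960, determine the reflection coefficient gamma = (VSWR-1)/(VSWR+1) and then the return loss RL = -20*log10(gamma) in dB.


gamma = (3.5960 - 1) / (3.5960 + 1) = 0.5648390
RL = -20 * log10(0.5648390) = 4.962 dB

4.962 dB


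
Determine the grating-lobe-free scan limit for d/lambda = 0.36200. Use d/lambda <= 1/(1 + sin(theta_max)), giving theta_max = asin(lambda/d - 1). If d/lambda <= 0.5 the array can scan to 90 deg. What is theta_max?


lambda/d - 1 = 1/0.36200 - 1 = 1.762431 >= 1
d/lambda <= 0.5, so the array can scan to endfire without grating lobes: theta_max = 90 deg

90 deg


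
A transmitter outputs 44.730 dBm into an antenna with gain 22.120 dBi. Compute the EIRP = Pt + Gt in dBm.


EIRP = Pt + Gt = 44.730 + 22.120 = 66.85 dBm

66.85 dBm


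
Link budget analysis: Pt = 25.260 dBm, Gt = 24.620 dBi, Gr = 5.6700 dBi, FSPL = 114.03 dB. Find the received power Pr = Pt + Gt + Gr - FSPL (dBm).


Pr = 25.260 + 24.620 + 5.6700 - 114.03 = -58.48 dBm

-58.48 dBm


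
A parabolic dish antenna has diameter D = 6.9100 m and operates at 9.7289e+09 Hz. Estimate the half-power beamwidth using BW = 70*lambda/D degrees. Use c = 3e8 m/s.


lambda = c / f = 3.0000e+08 / 9.7289e+09 = 0.03083596 m
BW = 70 * 0.03083596 / 6.9100 = 0.3124 deg

0.3124 deg


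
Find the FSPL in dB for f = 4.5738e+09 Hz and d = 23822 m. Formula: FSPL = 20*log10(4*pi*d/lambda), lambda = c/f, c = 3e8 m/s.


lambda = c / f = 3.0000e+08 / 4.5738e+09 = 0.06559097 m
FSPL = 20 * log10(4*pi*23822/0.06559097) = 133.2 dB

133.2 dB


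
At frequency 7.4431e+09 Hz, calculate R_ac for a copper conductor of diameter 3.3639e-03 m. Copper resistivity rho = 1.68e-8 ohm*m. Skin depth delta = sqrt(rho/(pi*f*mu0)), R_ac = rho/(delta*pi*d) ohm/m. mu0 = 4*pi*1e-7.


delta = sqrt(1.68e-8 / (pi * 7.4431e+09 * 4*pi*1e-7)) = 7.561324e-07 m
R_ac = 1.68e-8 / (7.561324e-07 * pi * 3.3639e-03) = 2.102 ohm/m

2.102 ohm/m


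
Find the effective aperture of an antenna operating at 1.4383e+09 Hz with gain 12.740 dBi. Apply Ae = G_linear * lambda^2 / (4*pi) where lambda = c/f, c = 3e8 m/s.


lambda = c / f = 3.0000e+08 / 1.4383e+09 = 0.2085796 m
G_linear = 10^(12.740/10) = 18.79317
Ae = G_linear * lambda^2 / (4*pi) = 18.79317 * 0.2085796^2 / (4*pi) = 0.06506 m^2

0.06506 m^2


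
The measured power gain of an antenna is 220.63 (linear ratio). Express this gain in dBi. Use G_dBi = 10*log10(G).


G_dBi = 10 * log10(220.63) = 23.44 dBi

23.44 dBi


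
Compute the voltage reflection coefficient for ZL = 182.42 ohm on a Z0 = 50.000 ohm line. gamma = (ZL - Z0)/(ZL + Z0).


gamma = (182.42 - 50.000) / (182.42 + 50.000) = 0.5697

0.5697


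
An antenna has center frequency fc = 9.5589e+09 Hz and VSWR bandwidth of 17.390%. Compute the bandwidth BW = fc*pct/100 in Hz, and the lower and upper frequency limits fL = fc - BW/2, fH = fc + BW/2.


BW = 9.5589e+09 * 17.390/100 = 1.662293e+09 Hz
fL = 9.5589e+09 - 1.662293e+09/2 = 8.728e+09 Hz
fH = 9.5589e+09 + 1.662293e+09/2 = 1.039e+10 Hz

BW=1.662e+09 Hz, fL=8.728e+09 Hz, fH=1.039e+10 Hz


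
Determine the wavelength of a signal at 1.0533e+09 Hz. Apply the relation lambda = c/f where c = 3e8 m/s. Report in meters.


lambda = c / f = 3.0000e+08 / 1.0533e+09 = 0.2848 m

0.2848 m


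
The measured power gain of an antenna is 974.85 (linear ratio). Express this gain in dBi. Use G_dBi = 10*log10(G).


G_dBi = 10 * log10(974.85) = 29.89 dBi

29.89 dBi


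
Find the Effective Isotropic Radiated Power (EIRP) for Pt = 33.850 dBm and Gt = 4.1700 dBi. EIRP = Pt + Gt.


EIRP = Pt + Gt = 33.850 + 4.1700 = 38.02 dBm

38.02 dBm


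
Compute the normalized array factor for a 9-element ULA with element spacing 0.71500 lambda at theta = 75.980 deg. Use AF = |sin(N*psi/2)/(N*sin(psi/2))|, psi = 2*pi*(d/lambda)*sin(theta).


psi = 2*pi*0.71500*sin(75.980 deg) = 4.358652 rad
AF = |sin(9*4.358652/2) / (9*sin(4.358652/2))| = 0.09372

0.09372


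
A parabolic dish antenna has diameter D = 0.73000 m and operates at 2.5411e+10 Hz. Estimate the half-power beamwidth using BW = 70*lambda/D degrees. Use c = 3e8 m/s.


lambda = c / f = 3.0000e+08 / 2.5411e+10 = 0.01180591 m
BW = 70 * 0.01180591 / 0.73000 = 1.132 deg

1.132 deg


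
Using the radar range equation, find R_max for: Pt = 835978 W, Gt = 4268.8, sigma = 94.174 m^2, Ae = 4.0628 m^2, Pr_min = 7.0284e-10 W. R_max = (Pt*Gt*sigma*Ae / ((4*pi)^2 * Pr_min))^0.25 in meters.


R^4 = 835978*4268.8*94.174*4.0628 / ((4*pi)^2 * 7.0284e-10) = 1.230215e+19
R_max = 1.230215e+19^0.25 = 59224 m

59224 m


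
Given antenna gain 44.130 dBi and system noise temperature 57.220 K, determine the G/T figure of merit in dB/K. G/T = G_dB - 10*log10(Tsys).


G/T = 44.130 - 10*log10(57.220) = 44.130 - 17.57548 = 26.55 dB/K

26.55 dB/K


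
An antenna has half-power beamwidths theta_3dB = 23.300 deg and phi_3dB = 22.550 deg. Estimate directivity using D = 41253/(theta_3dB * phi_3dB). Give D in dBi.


D_linear = 41253 / (23.300 * 22.550) = 78.51508
D_dBi = 10 * log10(78.51508) = 18.95 dBi

18.95 dBi


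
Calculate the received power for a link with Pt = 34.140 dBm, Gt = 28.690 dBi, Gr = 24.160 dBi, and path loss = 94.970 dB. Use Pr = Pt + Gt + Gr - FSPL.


Pr = 34.140 + 28.690 + 24.160 - 94.970 = -7.98 dBm

-7.98 dBm


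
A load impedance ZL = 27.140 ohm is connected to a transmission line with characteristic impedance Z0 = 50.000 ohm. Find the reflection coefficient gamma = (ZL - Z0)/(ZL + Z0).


gamma = (27.140 - 50.000) / (27.140 + 50.000) = -0.2963

-0.2963


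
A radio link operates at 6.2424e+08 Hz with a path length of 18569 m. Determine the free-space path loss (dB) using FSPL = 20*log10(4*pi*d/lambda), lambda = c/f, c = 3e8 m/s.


lambda = c / f = 3.0000e+08 / 6.2424e+08 = 0.4805844 m
FSPL = 20 * log10(4*pi*18569/0.4805844) = 113.7 dB

113.7 dB


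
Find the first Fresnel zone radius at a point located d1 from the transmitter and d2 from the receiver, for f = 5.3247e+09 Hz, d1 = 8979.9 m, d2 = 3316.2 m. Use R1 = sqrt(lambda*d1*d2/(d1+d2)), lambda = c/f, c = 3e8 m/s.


lambda = c / f = 3.0000e+08 / 5.3247e+09 = 0.05634120 m
R1 = sqrt(0.05634120 * 8979.9 * 3316.2 / (8979.9 + 3316.2)) = 11.68 m

11.68 m


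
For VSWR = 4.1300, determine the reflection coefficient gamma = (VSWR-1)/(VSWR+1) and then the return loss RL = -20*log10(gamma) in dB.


gamma = (4.1300 - 1) / (4.1300 + 1) = 0.6101365
RL = -20 * log10(0.6101365) = 4.291 dB

4.291 dB


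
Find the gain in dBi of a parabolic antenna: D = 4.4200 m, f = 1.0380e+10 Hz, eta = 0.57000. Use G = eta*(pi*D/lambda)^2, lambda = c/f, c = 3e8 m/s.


lambda = c / f = 3.0000e+08 / 1.0380e+10 = 0.02890173 m
G_linear = 0.57000 * (pi * 4.4200 / 0.02890173)^2 = 131574.4
G_dBi = 10 * log10(131574.4) = 51.19 dBi

51.19 dBi


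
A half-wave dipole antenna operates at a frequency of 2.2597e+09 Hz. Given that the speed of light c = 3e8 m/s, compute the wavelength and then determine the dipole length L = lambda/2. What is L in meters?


lambda = c / f = 3.0000e+08 / 2.2597e+09 = 0.1327610 m
L = lambda / 2 = 0.1327610 / 2 = 0.06638 m

0.06638 m


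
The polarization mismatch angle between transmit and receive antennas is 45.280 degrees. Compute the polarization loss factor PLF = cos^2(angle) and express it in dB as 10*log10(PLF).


PLF_linear = cos^2(45.280 deg) = 0.4951132
PLF_dB = 10 * log10(0.4951132) = -3.053 dB

-3.053 dB


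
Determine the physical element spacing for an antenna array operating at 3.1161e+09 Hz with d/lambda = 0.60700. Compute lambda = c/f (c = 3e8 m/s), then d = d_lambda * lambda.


lambda = c / f = 3.0000e+08 / 3.1161e+09 = 0.09627419 m
d = 0.60700 * 0.09627419 = 0.05844 m

0.05844 m


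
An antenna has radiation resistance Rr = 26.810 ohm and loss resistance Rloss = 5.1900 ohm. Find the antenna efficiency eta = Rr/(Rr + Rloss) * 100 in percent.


eta = 26.810 / (26.810 + 5.1900) * 100 = 83.78%

83.78%


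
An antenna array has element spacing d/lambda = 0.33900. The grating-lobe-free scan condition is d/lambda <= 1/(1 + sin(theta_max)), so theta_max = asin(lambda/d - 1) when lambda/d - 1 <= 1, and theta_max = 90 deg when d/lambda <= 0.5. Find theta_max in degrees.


lambda/d - 1 = 1/0.33900 - 1 = 1.949853 >= 1
d/lambda <= 0.5, so the array can scan to endfire without grating lobes: theta_max = 90 deg

90 deg


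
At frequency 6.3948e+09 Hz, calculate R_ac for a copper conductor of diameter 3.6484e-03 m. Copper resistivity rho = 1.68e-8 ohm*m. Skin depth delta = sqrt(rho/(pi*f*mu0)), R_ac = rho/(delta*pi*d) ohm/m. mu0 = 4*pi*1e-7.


delta = sqrt(1.68e-8 / (pi * 6.3948e+09 * 4*pi*1e-7)) = 8.157579e-07 m
R_ac = 1.68e-8 / (8.157579e-07 * pi * 3.6484e-03) = 1.797 ohm/m

1.797 ohm/m


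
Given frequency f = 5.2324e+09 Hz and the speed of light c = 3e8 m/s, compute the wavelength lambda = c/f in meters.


lambda = c / f = 3.0000e+08 / 5.2324e+09 = 0.05734 m

0.05734 m


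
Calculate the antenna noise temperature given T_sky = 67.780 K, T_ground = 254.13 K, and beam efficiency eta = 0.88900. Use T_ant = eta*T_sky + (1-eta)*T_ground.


T_ant = 0.88900 * 67.780 + (1 - 0.88900) * 254.13 = 88.46 K

88.46 K


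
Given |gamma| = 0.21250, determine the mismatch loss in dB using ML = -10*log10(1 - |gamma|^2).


ML = -10 * log10(1 - 0.21250^2) = -10 * log10(0.95484375) = 0.2007 dB

0.2007 dB


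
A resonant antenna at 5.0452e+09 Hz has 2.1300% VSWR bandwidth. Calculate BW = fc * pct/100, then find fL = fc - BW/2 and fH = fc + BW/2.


BW = 5.0452e+09 * 2.1300/100 = 1.074628e+08 Hz
fL = 5.0452e+09 - 1.074628e+08/2 = 4.991e+09 Hz
fH = 5.0452e+09 + 1.074628e+08/2 = 5.099e+09 Hz

BW=1.075e+08 Hz, fL=4.991e+09 Hz, fH=5.099e+09 Hz


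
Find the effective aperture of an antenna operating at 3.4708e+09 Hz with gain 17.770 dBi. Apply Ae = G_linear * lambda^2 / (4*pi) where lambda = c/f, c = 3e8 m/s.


lambda = c / f = 3.0000e+08 / 3.4708e+09 = 0.08643540 m
G_linear = 10^(17.770/10) = 59.84116
Ae = G_linear * lambda^2 / (4*pi) = 59.84116 * 0.08643540^2 / (4*pi) = 0.03558 m^2

0.03558 m^2


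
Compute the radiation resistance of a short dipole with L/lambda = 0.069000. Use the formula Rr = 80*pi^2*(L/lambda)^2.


Rr = 80 * pi^2 * (0.069000)^2 = 80 * 9.869604 * 4.761000e-03 = 3.759 ohm

3.759 ohm


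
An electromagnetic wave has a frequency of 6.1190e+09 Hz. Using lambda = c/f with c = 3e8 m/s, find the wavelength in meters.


lambda = c / f = 3.0000e+08 / 6.1190e+09 = 0.04903 m

0.04903 m


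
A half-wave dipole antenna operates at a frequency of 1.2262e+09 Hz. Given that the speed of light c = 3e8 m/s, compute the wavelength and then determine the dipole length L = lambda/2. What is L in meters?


lambda = c / f = 3.0000e+08 / 1.2262e+09 = 0.2446583 m
L = lambda / 2 = 0.2446583 / 2 = 0.1223 m

0.1223 m


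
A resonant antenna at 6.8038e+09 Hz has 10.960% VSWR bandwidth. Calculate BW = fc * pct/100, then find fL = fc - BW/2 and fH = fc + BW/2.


BW = 6.8038e+09 * 10.960/100 = 7.456965e+08 Hz
fL = 6.8038e+09 - 7.456965e+08/2 = 6.431e+09 Hz
fH = 6.8038e+09 + 7.456965e+08/2 = 7.177e+09 Hz

BW=7.457e+08 Hz, fL=6.431e+09 Hz, fH=7.177e+09 Hz


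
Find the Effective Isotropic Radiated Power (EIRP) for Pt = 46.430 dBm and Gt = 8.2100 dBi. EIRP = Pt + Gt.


EIRP = Pt + Gt = 46.430 + 8.2100 = 54.64 dBm

54.64 dBm


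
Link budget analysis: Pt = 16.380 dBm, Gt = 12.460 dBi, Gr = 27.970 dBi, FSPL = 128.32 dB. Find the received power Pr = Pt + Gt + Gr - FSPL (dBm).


Pr = 16.380 + 12.460 + 27.970 - 128.32 = -71.51 dBm

-71.51 dBm


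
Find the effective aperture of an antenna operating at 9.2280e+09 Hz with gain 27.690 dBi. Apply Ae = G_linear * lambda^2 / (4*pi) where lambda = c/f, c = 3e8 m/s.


lambda = c / f = 3.0000e+08 / 9.2280e+09 = 0.03250975 m
G_linear = 10^(27.690/10) = 587.4894
Ae = G_linear * lambda^2 / (4*pi) = 587.4894 * 0.03250975^2 / (4*pi) = 0.04941 m^2

0.04941 m^2


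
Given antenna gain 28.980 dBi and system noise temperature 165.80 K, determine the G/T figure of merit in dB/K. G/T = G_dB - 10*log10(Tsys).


G/T = 28.980 - 10*log10(165.80) = 28.980 - 22.19585 = 6.784 dB/K

6.784 dB/K


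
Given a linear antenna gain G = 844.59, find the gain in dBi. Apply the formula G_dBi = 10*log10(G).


G_dBi = 10 * log10(844.59) = 29.27 dBi

29.27 dBi


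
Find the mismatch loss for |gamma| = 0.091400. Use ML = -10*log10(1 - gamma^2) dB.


ML = -10 * log10(1 - 0.091400^2) = -10 * log10(0.99164604) = 0.03643 dB

0.03643 dB


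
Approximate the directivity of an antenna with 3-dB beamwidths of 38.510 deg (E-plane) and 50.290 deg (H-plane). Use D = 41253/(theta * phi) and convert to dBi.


D_linear = 41253 / (38.510 * 50.290) = 21.30102
D_dBi = 10 * log10(21.30102) = 13.28 dBi

13.28 dBi


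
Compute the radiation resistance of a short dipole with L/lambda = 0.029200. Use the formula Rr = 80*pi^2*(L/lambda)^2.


Rr = 80 * pi^2 * (0.029200)^2 = 80 * 9.869604 * 8.526400e-04 = 0.6732 ohm

0.6732 ohm


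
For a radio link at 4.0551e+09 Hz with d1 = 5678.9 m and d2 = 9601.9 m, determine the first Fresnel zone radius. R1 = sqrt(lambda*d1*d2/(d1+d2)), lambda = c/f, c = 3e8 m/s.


lambda = c / f = 3.0000e+08 / 4.0551e+09 = 0.07398091 m
R1 = sqrt(0.07398091 * 5678.9 * 9601.9 / (5678.9 + 9601.9)) = 16.25 m

16.25 m


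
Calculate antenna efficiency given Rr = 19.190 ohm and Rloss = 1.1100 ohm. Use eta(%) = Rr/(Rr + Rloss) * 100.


eta = 19.190 / (19.190 + 1.1100) * 100 = 94.53%

94.53%


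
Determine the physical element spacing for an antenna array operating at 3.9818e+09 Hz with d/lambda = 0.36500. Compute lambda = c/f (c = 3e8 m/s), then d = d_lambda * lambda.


lambda = c / f = 3.0000e+08 / 3.9818e+09 = 0.07534281 m
d = 0.36500 * 0.07534281 = 0.02750 m

0.02750 m


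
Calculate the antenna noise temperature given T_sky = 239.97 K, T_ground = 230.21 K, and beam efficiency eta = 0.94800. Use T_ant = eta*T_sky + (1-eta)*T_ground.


T_ant = 0.94800 * 239.97 + (1 - 0.94800) * 230.21 = 239.5 K

239.5 K


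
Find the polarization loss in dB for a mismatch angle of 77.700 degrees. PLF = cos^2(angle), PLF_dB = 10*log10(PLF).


PLF_linear = cos^2(77.700 deg) = 0.04538195
PLF_dB = 10 * log10(0.04538195) = -13.43 dB

-13.43 dB


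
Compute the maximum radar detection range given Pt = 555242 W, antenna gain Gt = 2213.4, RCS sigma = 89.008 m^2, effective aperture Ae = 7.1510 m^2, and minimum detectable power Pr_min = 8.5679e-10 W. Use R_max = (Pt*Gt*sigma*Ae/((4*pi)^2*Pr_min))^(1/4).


R^4 = 555242*2213.4*89.008*7.1510 / ((4*pi)^2 * 8.5679e-10) = 5.781545e+18
R_max = 5.781545e+18^0.25 = 49036 m

49036 m


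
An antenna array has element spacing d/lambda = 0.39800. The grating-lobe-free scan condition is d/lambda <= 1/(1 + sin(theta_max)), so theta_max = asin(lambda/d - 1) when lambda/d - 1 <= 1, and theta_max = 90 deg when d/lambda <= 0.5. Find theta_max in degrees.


lambda/d - 1 = 1/0.39800 - 1 = 1.512563 >= 1
d/lambda <= 0.5, so the array can scan to endfire without grating lobes: theta_max = 90 deg

90 deg


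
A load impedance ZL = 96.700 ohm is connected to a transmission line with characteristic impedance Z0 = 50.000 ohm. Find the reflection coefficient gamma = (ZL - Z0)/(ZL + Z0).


gamma = (96.700 - 50.000) / (96.700 + 50.000) = 0.3183

0.3183


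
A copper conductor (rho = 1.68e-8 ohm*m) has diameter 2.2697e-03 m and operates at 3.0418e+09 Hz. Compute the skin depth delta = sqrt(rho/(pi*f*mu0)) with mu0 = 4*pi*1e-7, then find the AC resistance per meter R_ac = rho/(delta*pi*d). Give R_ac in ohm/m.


delta = sqrt(1.68e-8 / (pi * 3.0418e+09 * 4*pi*1e-7)) = 1.182795e-06 m
R_ac = 1.68e-8 / (1.182795e-06 * pi * 2.2697e-03) = 1.992 ohm/m

1.992 ohm/m


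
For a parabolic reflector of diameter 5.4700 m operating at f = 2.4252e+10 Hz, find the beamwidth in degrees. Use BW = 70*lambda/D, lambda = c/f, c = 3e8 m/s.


lambda = c / f = 3.0000e+08 / 2.4252e+10 = 0.01237011 m
BW = 70 * 0.01237011 / 5.4700 = 0.1583 deg

0.1583 deg


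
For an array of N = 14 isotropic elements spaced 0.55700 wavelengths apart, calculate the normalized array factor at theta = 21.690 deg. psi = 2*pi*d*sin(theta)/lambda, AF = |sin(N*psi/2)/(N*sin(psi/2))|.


psi = 2*pi*0.55700*sin(21.690 deg) = 1.293448 rad
AF = |sin(14*1.293448/2) / (14*sin(1.293448/2))| = 0.04294

0.04294


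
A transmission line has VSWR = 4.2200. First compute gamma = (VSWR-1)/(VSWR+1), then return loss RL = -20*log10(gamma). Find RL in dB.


gamma = (4.2200 - 1) / (4.2200 + 1) = 0.6168582
RL = -20 * log10(0.6168582) = 4.196 dB

4.196 dB


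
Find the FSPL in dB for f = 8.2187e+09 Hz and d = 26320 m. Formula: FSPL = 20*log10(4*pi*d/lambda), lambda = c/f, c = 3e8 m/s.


lambda = c / f = 3.0000e+08 / 8.2187e+09 = 0.03650212 m
FSPL = 20 * log10(4*pi*26320/0.03650212) = 139.1 dB

139.1 dB


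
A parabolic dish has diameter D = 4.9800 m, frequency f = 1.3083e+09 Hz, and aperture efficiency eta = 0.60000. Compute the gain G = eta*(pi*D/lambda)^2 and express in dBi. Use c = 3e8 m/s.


lambda = c / f = 3.0000e+08 / 1.3083e+09 = 0.2293052 m
G_linear = 0.60000 * (pi * 4.9800 / 0.2293052)^2 = 2793.070
G_dBi = 10 * log10(2793.070) = 34.46 dBi

34.46 dBi


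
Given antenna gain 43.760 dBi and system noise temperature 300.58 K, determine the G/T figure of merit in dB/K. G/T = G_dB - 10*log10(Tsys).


G/T = 43.760 - 10*log10(300.58) = 43.760 - 24.77960 = 18.98 dB/K

18.98 dB/K


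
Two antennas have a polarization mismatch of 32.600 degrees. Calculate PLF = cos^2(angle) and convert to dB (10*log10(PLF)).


PLF_linear = cos^2(32.600 deg) = 0.7097260
PLF_dB = 10 * log10(0.7097260) = -1.489 dB

-1.489 dB


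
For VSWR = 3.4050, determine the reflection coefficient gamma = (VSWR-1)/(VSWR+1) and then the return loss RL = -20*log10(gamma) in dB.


gamma = (3.4050 - 1) / (3.4050 + 1) = 0.5459705
RL = -20 * log10(0.5459705) = 5.257 dB

5.257 dB


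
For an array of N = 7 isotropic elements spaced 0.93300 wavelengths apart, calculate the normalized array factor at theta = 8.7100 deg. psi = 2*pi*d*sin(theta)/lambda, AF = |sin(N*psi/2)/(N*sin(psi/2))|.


psi = 2*pi*0.93300*sin(8.7100 deg) = 0.8877343 rad
AF = |sin(7*0.8877343/2) / (7*sin(0.8877343/2))| = 0.01148

0.01148


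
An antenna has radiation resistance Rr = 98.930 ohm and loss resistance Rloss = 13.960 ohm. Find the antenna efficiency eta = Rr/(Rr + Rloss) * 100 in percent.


eta = 98.930 / (98.930 + 13.960) * 100 = 87.63%

87.63%


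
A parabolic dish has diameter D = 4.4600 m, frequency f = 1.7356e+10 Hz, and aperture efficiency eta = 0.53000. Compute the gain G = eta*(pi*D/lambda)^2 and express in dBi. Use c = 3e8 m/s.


lambda = c / f = 3.0000e+08 / 1.7356e+10 = 0.01728509 m
G_linear = 0.53000 * (pi * 4.4600 / 0.01728509)^2 = 348258.8
G_dBi = 10 * log10(348258.8) = 55.42 dBi

55.42 dBi


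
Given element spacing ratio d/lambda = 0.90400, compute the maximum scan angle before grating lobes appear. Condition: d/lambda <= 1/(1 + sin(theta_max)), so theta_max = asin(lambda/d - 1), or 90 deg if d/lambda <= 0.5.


lambda/d - 1 = 1/0.90400 - 1 = 0.1061947
theta_max = asin(0.1061947) = 6.096 deg

6.096 deg


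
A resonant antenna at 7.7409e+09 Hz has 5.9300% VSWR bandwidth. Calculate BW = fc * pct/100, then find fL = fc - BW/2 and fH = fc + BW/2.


BW = 7.7409e+09 * 5.9300/100 = 4.590354e+08 Hz
fL = 7.7409e+09 - 4.590354e+08/2 = 7.511e+09 Hz
fH = 7.7409e+09 + 4.590354e+08/2 = 7.970e+09 Hz

BW=4.590e+08 Hz, fL=7.511e+09 Hz, fH=7.970e+09 Hz


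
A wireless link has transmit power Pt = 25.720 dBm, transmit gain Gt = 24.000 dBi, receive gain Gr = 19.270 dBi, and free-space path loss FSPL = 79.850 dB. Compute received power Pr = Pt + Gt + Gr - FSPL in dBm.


Pr = 25.720 + 24.000 + 19.270 - 79.850 = -10.86 dBm

-10.86 dBm


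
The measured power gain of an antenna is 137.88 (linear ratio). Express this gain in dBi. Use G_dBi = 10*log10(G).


G_dBi = 10 * log10(137.88) = 21.40 dBi

21.40 dBi


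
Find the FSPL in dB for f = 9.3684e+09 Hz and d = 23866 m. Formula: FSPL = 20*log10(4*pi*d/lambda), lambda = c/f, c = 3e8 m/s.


lambda = c / f = 3.0000e+08 / 9.3684e+09 = 0.03202254 m
FSPL = 20 * log10(4*pi*23866/0.03202254) = 139.4 dB

139.4 dB


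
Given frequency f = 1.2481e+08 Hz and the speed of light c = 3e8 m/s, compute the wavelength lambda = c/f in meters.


lambda = c / f = 3.0000e+08 / 1.2481e+08 = 2.404 m

2.404 m


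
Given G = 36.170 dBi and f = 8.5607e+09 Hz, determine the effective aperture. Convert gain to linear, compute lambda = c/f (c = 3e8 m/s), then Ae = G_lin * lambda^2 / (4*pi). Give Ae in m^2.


lambda = c / f = 3.0000e+08 / 8.5607e+09 = 0.03504386 m
G_linear = 10^(36.170/10) = 4139.997
Ae = G_linear * lambda^2 / (4*pi) = 4139.997 * 0.03504386^2 / (4*pi) = 0.4046 m^2

0.4046 m^2


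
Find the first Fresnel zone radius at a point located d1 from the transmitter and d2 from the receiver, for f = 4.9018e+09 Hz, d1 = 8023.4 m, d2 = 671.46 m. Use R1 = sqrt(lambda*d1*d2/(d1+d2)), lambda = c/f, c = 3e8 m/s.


lambda = c / f = 3.0000e+08 / 4.9018e+09 = 0.06120201 m
R1 = sqrt(0.06120201 * 8023.4 * 671.46 / (8023.4 + 671.46)) = 6.158 m

6.158 m


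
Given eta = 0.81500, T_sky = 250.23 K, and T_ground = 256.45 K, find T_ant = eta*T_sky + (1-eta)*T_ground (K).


T_ant = 0.81500 * 250.23 + (1 - 0.81500) * 256.45 = 251.4 K

251.4 K


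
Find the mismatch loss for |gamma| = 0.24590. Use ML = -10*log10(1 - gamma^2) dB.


ML = -10 * log10(1 - 0.24590^2) = -10 * log10(0.93953319) = 0.2709 dB

0.2709 dB


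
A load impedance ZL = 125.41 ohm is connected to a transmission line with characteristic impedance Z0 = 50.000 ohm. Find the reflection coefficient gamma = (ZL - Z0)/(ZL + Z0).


gamma = (125.41 - 50.000) / (125.41 + 50.000) = 0.4299

0.4299


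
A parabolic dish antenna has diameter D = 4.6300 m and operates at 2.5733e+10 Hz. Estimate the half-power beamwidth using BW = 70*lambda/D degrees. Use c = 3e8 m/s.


lambda = c / f = 3.0000e+08 / 2.5733e+10 = 0.01165818 m
BW = 70 * 0.01165818 / 4.6300 = 0.1763 deg

0.1763 deg


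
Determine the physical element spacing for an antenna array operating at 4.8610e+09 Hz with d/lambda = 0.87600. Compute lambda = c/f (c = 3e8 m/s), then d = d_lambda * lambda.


lambda = c / f = 3.0000e+08 / 4.8610e+09 = 0.06171570 m
d = 0.87600 * 0.06171570 = 0.05406 m

0.05406 m


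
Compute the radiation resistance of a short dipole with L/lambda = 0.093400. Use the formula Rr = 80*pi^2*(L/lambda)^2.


Rr = 80 * pi^2 * (0.093400)^2 = 80 * 9.869604 * 8.723560e-03 = 6.888 ohm

6.888 ohm


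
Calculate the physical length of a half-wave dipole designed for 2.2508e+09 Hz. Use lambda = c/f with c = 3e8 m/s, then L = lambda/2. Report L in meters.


lambda = c / f = 3.0000e+08 / 2.2508e+09 = 0.1332859 m
L = lambda / 2 = 0.1332859 / 2 = 0.06664 m

0.06664 m


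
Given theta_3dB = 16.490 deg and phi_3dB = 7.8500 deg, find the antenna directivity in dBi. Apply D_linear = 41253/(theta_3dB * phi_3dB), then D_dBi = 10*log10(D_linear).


D_linear = 41253 / (16.490 * 7.8500) = 318.6876
D_dBi = 10 * log10(318.6876) = 25.03 dBi

25.03 dBi


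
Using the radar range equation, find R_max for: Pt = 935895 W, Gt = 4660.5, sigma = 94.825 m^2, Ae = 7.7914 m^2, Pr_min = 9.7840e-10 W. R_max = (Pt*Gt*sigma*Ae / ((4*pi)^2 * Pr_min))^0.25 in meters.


R^4 = 935895*4660.5*94.825*7.7914 / ((4*pi)^2 * 9.7840e-10) = 2.085748e+19
R_max = 2.085748e+19^0.25 = 67580 m

67580 m


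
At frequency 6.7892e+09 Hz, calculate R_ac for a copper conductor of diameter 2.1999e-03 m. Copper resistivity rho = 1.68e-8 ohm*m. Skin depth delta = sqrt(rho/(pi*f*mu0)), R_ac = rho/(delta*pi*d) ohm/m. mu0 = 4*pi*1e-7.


delta = sqrt(1.68e-8 / (pi * 6.7892e+09 * 4*pi*1e-7)) = 7.917088e-07 m
R_ac = 1.68e-8 / (7.917088e-07 * pi * 2.1999e-03) = 3.070 ohm/m

3.070 ohm/m


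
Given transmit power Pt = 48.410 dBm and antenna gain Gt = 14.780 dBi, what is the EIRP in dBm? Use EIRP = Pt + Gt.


EIRP = Pt + Gt = 48.410 + 14.780 = 63.19 dBm

63.19 dBm


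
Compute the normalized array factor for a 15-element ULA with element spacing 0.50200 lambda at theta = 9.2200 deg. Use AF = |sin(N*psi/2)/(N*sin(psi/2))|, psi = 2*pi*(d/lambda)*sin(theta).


psi = 2*pi*0.50200*sin(9.2200 deg) = 0.5053775 rad
AF = |sin(15*0.5053775/2) / (15*sin(0.5053775/2))| = 0.1611

0.1611


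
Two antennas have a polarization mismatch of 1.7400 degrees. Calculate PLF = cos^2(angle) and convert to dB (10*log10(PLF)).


PLF_linear = cos^2(1.7400 deg) = 0.9990780
PLF_dB = 10 * log10(0.9990780) = -4.006e-03 dB

-4.006e-03 dB


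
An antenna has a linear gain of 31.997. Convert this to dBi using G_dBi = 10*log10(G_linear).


G_dBi = 10 * log10(31.997) = 15.05 dBi

15.05 dBi


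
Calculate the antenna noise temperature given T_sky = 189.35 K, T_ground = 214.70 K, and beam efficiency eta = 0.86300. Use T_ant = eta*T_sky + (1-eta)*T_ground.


T_ant = 0.86300 * 189.35 + (1 - 0.86300) * 214.70 = 192.8 K

192.8 K


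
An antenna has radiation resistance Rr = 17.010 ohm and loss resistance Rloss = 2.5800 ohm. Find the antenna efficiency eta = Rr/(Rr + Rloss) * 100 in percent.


eta = 17.010 / (17.010 + 2.5800) * 100 = 86.83%

86.83%


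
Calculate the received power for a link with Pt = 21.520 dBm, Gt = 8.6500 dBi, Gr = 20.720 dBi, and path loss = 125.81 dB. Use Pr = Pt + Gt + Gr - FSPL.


Pr = 21.520 + 8.6500 + 20.720 - 125.81 = -74.92 dBm

-74.92 dBm


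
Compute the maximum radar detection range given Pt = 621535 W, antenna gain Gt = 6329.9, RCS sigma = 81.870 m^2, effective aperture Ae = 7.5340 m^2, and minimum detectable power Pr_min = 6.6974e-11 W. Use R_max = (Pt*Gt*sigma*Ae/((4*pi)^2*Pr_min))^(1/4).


R^4 = 621535*6329.9*81.870*7.5340 / ((4*pi)^2 * 6.6974e-11) = 2.294494e+20
R_max = 2.294494e+20^0.25 = 123076 m

123076 m


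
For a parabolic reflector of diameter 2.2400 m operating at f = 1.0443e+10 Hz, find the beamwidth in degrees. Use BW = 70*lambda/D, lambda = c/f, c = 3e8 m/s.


lambda = c / f = 3.0000e+08 / 1.0443e+10 = 0.02872738 m
BW = 70 * 0.02872738 / 2.2400 = 0.8977 deg

0.8977 deg


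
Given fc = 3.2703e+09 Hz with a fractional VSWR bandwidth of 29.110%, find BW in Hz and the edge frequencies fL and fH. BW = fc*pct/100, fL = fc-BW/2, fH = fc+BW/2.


BW = 3.2703e+09 * 29.110/100 = 9.519843e+08 Hz
fL = 3.2703e+09 - 9.519843e+08/2 = 2.794e+09 Hz
fH = 3.2703e+09 + 9.519843e+08/2 = 3.746e+09 Hz

BW=9.520e+08 Hz, fL=2.794e+09 Hz, fH=3.746e+09 Hz


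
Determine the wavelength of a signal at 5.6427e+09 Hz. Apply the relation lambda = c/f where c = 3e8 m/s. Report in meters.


lambda = c / f = 3.0000e+08 / 5.6427e+09 = 0.05317 m

0.05317 m


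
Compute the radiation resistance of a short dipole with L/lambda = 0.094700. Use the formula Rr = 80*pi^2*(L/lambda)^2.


Rr = 80 * pi^2 * (0.094700)^2 = 80 * 9.869604 * 8.968090e-03 = 7.081 ohm

7.081 ohm


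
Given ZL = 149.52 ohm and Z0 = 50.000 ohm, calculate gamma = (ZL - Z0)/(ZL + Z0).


gamma = (149.52 - 50.000) / (149.52 + 50.000) = 0.4988

0.4988


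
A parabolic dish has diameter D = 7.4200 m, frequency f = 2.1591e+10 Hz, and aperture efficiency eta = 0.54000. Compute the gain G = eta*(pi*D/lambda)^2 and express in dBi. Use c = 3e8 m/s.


lambda = c / f = 3.0000e+08 / 2.1591e+10 = 0.01389468 m
G_linear = 0.54000 * (pi * 7.4200 / 0.01389468)^2 = 1.519862e+06
G_dBi = 10 * log10(1.519862e+06) = 61.82 dBi

61.82 dBi


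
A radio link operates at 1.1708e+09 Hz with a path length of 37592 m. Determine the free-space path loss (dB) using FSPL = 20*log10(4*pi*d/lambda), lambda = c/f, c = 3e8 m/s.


lambda = c / f = 3.0000e+08 / 1.1708e+09 = 0.2562351 m
FSPL = 20 * log10(4*pi*37592/0.2562351) = 125.3 dB

125.3 dB


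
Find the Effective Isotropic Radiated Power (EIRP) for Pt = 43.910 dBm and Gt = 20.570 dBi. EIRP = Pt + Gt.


EIRP = Pt + Gt = 43.910 + 20.570 = 64.48 dBm

64.48 dBm


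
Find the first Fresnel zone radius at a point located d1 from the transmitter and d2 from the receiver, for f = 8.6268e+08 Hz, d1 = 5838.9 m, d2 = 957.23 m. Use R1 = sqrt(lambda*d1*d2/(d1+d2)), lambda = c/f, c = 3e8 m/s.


lambda = c / f = 3.0000e+08 / 8.6268e+08 = 0.3477535 m
R1 = sqrt(0.3477535 * 5838.9 * 957.23 / (5838.9 + 957.23)) = 16.91 m

16.91 m


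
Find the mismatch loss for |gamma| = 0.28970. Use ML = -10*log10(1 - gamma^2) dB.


ML = -10 * log10(1 - 0.28970^2) = -10 * log10(0.91607391) = 0.3807 dB

0.3807 dB


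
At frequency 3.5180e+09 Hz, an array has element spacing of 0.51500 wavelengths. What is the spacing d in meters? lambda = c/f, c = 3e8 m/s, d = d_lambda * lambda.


lambda = c / f = 3.0000e+08 / 3.5180e+09 = 0.08527572 m
d = 0.51500 * 0.08527572 = 0.04392 m

0.04392 m


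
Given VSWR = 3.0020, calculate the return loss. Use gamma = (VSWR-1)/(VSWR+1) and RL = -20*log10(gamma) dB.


gamma = (3.0020 - 1) / (3.0020 + 1) = 0.5002499
RL = -20 * log10(0.5002499) = 6.016 dB

6.016 dB


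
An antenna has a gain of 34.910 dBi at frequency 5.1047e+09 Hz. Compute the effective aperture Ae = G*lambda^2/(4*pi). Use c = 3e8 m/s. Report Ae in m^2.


lambda = c / f = 3.0000e+08 / 5.1047e+09 = 0.05876937 m
G_linear = 10^(34.910/10) = 3097.419
Ae = G_linear * lambda^2 / (4*pi) = 3097.419 * 0.05876937^2 / (4*pi) = 0.8513 m^2

0.8513 m^2


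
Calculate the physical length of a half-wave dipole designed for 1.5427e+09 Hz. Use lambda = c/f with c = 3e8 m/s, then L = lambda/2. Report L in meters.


lambda = c / f = 3.0000e+08 / 1.5427e+09 = 0.1944643 m
L = lambda / 2 = 0.1944643 / 2 = 0.09723 m

0.09723 m


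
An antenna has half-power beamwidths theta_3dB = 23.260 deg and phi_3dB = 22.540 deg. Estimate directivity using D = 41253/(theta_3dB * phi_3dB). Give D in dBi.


D_linear = 41253 / (23.260 * 22.540) = 78.68499
D_dBi = 10 * log10(78.68499) = 18.96 dBi

18.96 dBi


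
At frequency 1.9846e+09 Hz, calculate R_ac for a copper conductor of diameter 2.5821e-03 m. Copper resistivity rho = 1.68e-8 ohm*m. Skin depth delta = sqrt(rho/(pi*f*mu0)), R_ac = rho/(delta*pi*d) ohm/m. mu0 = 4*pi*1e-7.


delta = sqrt(1.68e-8 / (pi * 1.9846e+09 * 4*pi*1e-7)) = 1.464328e-06 m
R_ac = 1.68e-8 / (1.464328e-06 * pi * 2.5821e-03) = 1.414 ohm/m

1.414 ohm/m


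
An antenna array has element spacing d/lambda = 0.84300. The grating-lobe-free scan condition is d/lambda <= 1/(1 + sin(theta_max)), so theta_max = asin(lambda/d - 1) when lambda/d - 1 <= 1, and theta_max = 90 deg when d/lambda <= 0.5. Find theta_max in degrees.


lambda/d - 1 = 1/0.84300 - 1 = 0.1862396
theta_max = asin(0.1862396) = 10.73 deg

10.73 deg


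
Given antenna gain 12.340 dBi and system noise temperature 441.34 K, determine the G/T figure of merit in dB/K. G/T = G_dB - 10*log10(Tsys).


G/T = 12.340 - 10*log10(441.34) = 12.340 - 26.44773 = -14.11 dB/K

-14.11 dB/K


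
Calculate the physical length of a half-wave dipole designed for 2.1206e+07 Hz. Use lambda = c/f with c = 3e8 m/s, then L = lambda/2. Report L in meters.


lambda = c / f = 3.0000e+08 / 2.1206e+07 = 14.14694 m
L = lambda / 2 = 14.14694 / 2 = 7.073 m

7.073 m


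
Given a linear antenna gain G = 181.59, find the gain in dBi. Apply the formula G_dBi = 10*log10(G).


G_dBi = 10 * log10(181.59) = 22.59 dBi

22.59 dBi


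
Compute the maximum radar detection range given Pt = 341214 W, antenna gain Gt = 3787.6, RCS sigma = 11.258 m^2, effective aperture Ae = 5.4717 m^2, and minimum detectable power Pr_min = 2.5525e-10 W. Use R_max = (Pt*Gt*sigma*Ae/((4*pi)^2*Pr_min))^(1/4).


R^4 = 341214*3787.6*11.258*5.4717 / ((4*pi)^2 * 2.5525e-10) = 1.975100e+18
R_max = 1.975100e+18^0.25 = 37488 m

37488 m


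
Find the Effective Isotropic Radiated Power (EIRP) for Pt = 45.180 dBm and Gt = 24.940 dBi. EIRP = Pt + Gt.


EIRP = Pt + Gt = 45.180 + 24.940 = 70.12 dBm

70.12 dBm


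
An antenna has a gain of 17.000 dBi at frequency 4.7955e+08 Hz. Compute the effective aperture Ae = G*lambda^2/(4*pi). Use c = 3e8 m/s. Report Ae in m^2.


lambda = c / f = 3.0000e+08 / 4.7955e+08 = 0.6255865 m
G_linear = 10^(17.000/10) = 50.11872
Ae = G_linear * lambda^2 / (4*pi) = 50.11872 * 0.6255865^2 / (4*pi) = 1.561 m^2

1.561 m^2


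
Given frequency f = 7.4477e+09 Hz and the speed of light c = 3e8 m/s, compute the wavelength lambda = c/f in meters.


lambda = c / f = 3.0000e+08 / 7.4477e+09 = 0.04028 m

0.04028 m


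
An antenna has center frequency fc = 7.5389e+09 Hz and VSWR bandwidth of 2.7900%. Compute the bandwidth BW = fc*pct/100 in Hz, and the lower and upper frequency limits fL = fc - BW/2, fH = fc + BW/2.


BW = 7.5389e+09 * 2.7900/100 = 2.103353e+08 Hz
fL = 7.5389e+09 - 2.103353e+08/2 = 7.434e+09 Hz
fH = 7.5389e+09 + 2.103353e+08/2 = 7.644e+09 Hz

BW=2.103e+08 Hz, fL=7.434e+09 Hz, fH=7.644e+09 Hz


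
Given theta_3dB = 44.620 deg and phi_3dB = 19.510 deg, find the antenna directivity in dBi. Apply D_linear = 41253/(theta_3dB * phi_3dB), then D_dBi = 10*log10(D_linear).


D_linear = 41253 / (44.620 * 19.510) = 47.38804
D_dBi = 10 * log10(47.38804) = 16.76 dBi

16.76 dBi


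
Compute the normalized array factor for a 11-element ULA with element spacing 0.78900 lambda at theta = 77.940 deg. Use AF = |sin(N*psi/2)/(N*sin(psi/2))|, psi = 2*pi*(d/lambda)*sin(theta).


psi = 2*pi*0.78900*sin(77.940 deg) = 4.848019 rad
AF = |sin(11*4.848019/2) / (11*sin(4.848019/2))| = 0.1381

0.1381


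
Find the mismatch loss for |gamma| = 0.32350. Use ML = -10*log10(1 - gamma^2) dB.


ML = -10 * log10(1 - 0.32350^2) = -10 * log10(0.89534775) = 0.4801 dB

0.4801 dB


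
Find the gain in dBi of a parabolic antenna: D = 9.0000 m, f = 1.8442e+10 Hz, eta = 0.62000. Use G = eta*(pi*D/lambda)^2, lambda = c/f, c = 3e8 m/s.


lambda = c / f = 3.0000e+08 / 1.8442e+10 = 0.01626722 m
G_linear = 0.62000 * (pi * 9.0000 / 0.01626722)^2 = 1.873052e+06
G_dBi = 10 * log10(1.873052e+06) = 62.73 dBi

62.73 dBi


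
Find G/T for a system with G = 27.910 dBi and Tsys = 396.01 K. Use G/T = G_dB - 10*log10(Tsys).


G/T = 27.910 - 10*log10(396.01) = 27.910 - 25.97706 = 1.933 dB/K

1.933 dB/K


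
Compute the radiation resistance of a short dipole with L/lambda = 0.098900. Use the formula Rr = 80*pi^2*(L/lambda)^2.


Rr = 80 * pi^2 * (0.098900)^2 = 80 * 9.869604 * 9.781210e-03 = 7.723 ohm

7.723 ohm


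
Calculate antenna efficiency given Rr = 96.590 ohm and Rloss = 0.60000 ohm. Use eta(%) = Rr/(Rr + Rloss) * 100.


eta = 96.590 / (96.590 + 0.60000) * 100 = 99.38%

99.38%


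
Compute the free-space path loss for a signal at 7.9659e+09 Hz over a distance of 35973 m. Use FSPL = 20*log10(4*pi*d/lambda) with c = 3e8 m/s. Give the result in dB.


lambda = c / f = 3.0000e+08 / 7.9659e+09 = 0.03766053 m
FSPL = 20 * log10(4*pi*35973/0.03766053) = 141.6 dB

141.6 dB


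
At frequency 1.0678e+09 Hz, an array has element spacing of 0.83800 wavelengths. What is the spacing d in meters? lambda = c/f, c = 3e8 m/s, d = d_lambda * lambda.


lambda = c / f = 3.0000e+08 / 1.0678e+09 = 0.2809515 m
d = 0.83800 * 0.2809515 = 0.2354 m

0.2354 m


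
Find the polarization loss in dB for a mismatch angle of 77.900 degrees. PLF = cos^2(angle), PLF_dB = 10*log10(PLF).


PLF_linear = cos^2(77.900 deg) = 0.04393994
PLF_dB = 10 * log10(0.04393994) = -13.57 dB

-13.57 dB


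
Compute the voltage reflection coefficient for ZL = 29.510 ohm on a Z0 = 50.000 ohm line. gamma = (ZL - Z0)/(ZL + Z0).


gamma = (29.510 - 50.000) / (29.510 + 50.000) = -0.2577

-0.2577


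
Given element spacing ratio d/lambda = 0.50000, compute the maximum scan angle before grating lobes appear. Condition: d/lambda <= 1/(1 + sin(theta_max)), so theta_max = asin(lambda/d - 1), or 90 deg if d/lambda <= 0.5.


lambda/d - 1 = 1/0.50000 - 1 = 1.000000 >= 1
d/lambda <= 0.5, so the array can scan to endfire without grating lobes: theta_max = 90 deg

90 deg


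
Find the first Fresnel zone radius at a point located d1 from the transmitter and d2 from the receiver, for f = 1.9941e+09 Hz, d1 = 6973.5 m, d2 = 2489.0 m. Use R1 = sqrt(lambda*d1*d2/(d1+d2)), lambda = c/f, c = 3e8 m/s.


lambda = c / f = 3.0000e+08 / 1.9941e+09 = 0.1504438 m
R1 = sqrt(0.1504438 * 6973.5 * 2489.0 / (6973.5 + 2489.0)) = 16.61 m

16.61 m


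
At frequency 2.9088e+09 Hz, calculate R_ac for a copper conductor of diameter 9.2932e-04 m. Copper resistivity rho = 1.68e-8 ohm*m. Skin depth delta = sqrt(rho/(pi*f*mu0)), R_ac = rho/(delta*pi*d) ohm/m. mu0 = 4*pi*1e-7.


delta = sqrt(1.68e-8 / (pi * 2.9088e+09 * 4*pi*1e-7)) = 1.209533e-06 m
R_ac = 1.68e-8 / (1.209533e-06 * pi * 9.2932e-04) = 4.757 ohm/m

4.757 ohm/m


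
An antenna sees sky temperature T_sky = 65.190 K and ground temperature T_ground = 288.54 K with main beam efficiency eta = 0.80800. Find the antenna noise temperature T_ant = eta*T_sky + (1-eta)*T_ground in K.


T_ant = 0.80800 * 65.190 + (1 - 0.80800) * 288.54 = 108.1 K

108.1 K


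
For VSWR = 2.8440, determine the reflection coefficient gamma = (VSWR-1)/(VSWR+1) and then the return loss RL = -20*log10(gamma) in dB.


gamma = (2.8440 - 1) / (2.8440 + 1) = 0.4797086
RL = -20 * log10(0.4797086) = 6.380 dB

6.380 dB


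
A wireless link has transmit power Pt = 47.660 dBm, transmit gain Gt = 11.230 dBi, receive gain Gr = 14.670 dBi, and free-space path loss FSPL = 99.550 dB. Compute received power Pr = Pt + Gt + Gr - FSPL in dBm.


Pr = 47.660 + 11.230 + 14.670 - 99.550 = -25.99 dBm

-25.99 dBm


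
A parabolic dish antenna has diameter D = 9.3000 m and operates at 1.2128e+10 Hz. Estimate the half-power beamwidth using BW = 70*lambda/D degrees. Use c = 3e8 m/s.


lambda = c / f = 3.0000e+08 / 1.2128e+10 = 0.02473615 m
BW = 70 * 0.02473615 / 9.3000 = 0.1862 deg

0.1862 deg


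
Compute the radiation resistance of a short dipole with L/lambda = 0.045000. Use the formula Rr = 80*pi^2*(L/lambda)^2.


Rr = 80 * pi^2 * (0.045000)^2 = 80 * 9.869604 * 2.025000e-03 = 1.599 ohm

1.599 ohm


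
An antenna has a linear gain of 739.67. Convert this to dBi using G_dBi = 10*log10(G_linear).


G_dBi = 10 * log10(739.67) = 28.69 dBi

28.69 dBi


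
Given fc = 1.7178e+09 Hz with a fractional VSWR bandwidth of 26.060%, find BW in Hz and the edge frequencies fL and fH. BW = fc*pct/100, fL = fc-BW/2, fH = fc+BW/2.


BW = 1.7178e+09 * 26.060/100 = 4.476587e+08 Hz
fL = 1.7178e+09 - 4.476587e+08/2 = 1.494e+09 Hz
fH = 1.7178e+09 + 4.476587e+08/2 = 1.942e+09 Hz

BW=4.477e+08 Hz, fL=1.494e+09 Hz, fH=1.942e+09 Hz


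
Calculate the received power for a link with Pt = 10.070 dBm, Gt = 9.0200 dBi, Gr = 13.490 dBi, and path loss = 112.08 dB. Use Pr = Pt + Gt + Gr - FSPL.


Pr = 10.070 + 9.0200 + 13.490 - 112.08 = -79.50 dBm

-79.50 dBm


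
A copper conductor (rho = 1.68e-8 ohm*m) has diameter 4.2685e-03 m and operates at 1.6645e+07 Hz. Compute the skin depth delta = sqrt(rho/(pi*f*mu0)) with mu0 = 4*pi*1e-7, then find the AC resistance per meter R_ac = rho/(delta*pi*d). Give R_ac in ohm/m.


delta = sqrt(1.68e-8 / (pi * 1.6645e+07 * 4*pi*1e-7)) = 1.598943e-05 m
R_ac = 1.68e-8 / (1.598943e-05 * pi * 4.2685e-03) = 0.07835 ohm/m

0.07835 ohm/m


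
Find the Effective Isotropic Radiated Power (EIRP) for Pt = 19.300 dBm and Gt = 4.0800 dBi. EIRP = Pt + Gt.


EIRP = Pt + Gt = 19.300 + 4.0800 = 23.38 dBm

23.38 dBm


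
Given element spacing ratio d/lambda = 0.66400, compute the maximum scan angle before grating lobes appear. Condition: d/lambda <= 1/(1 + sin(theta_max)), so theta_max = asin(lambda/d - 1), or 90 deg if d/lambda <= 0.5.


lambda/d - 1 = 1/0.66400 - 1 = 0.5060241
theta_max = asin(0.5060241) = 30.40 deg

30.40 deg


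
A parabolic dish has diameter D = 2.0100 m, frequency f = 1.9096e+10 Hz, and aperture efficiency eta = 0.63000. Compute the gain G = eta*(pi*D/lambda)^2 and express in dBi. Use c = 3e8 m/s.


lambda = c / f = 3.0000e+08 / 1.9096e+10 = 0.01571010 m
G_linear = 0.63000 * (pi * 2.0100 / 0.01571010)^2 = 101782.8
G_dBi = 10 * log10(101782.8) = 50.08 dBi

50.08 dBi
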